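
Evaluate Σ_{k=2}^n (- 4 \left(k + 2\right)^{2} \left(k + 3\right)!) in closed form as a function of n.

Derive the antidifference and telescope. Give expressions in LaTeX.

Step 1: r(k) = (k + 3)**2*(k + 4)/(k + 2)**2.
Factor: A=k + 4; B=1; C=k**2 + 4*k + 4.
Solve (k + 4)·f(k+1) − (1)·f(k) = k**2 + 4*k + 4.
From deg A=1, deg B=0, deg C=2: d=1.
A polynomial solution: f(k) = k.
R(k) = B(k−1)·f(k)/C(k) = k/(k + 2)**2; s_k = R·t_k = -4*k*factorial(k + 3).
Δs = -4*(k + 2)**2*factorial(k + 3), as required.
Σ_(k=2)^n t_k = s_(n+1) − s_(2) = (-4*(n + 1)*factorial(n + 4)) − (-960), i.e. -4*n*factorial(n + 4) - 4*factorial(n + 4) + 960.

S(n) = - 4 n \left(n + 4\right)! - 4 \left(n + 4\right)! + 960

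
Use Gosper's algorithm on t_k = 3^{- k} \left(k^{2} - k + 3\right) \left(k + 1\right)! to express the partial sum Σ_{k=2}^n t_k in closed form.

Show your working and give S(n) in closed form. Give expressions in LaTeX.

S(n) = -2 + 3^{- n} n \left(n + 2\right)!

Step 1: r(k) = (k + 2)*(-k + (k + 1)**2 + 2)/(3*(k**2 - k + 3)).
Factor: A=k/3 + 2/3; B=1; C=k**2 - k + 3.
Set up (k/3 + 2/3)·f(k+1) − (1)·f(k) − (k**2 - k + 3) = 0.
Bound: deg f ≤ 1.
Coefficient equations give f(k) = 3*(k - 1).
Then R = B(k−1)f/C = 3*(k - 1)/(k**2 - k + 3), so s_k = R(k)·t_k = 3**(1 - k)*(k - 1)*factorial(k + 1).
s_(k+1) − s_k = (k**2 - k + 3)*factorial(k + 1)/3**k = t_k.
Evaluate: s_(n+1) = n*factorial(n + 2)/3**n; subtract s_(2) = 2 ⇒ S(n) = -2 + n*factorial(n + 2)/3**n.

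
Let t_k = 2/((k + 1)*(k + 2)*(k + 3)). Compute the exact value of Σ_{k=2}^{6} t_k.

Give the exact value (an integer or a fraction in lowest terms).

Σ = 5/72

Step 1: r(k) = (k + 1)/(k + 4).
Take A(k)=k + 1, B(k)=k + 4, C(k)=1.
Set up (k + 1)·f(k+1) − (k + 3)·f(k) − (1) = 0.
deg f ≤ 2 (via 1,1,0).
A polynomial solution: f(k) = k*(k + 3)/4.
Certificate R = B(k−1)f/C = k*(k + 3)**2/4 gives s_k = k*(k + 3)/(2*(k + 1)*(k + 2)).
Δs = 2/(k**3 + 6*k**2 + 11*k + 6), as required.
Telescoping: Σ = s_(7) − s_(2) = 35/72 − (5/12) = 5/72.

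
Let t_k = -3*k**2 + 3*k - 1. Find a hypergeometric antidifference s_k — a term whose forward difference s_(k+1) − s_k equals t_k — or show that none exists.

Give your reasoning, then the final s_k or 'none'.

s_k = k*(-k**2 + 3*k - 3)

The ratio is (3*k**2 + 3*k + 1)/(3*k**2 - 3*k + 1).
So A=1 and B=1, with C=k**2 - k + 1/3.
Set up (1)·f(k+1) − (1)·f(k) − (k**2 - k + 1/3) = 0.
From deg A=0, deg B=0, deg C=2: d=3.
Coefficient equations give f(k) = k*(k**2 - 3*k + 3)/3.
So s_k = (B(k−1)f/C)·t_k = (k*(k**2 - 3*k + 3)/(3*k**2 - 3*k + 1))·t_k = k*(-k**2 + 3*k - 3).
Verify: -3*k**2 + 3*k - 1 matches t_k.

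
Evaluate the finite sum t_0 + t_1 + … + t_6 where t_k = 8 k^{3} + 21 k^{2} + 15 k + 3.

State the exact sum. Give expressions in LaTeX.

Σ = 5775

Step 1: r(k) = (8*k**3 + 45*k**2 + 81*k + 47)/(8*k**3 + 21*k**2 + 15*k + 3).
Factor: A=1; B=1; C=k**3 + 21*k**2/8 + 15*k/8 + 3/8.
Solve (1)·f(k+1) − (1)·f(k) = k**3 + 21*k**2/8 + 15*k/8 + 3/8.
Bound: deg f ≤ 4.
Solving with deg f ≤ 4: f(k) = k*(2*k + 1)*(k**2 + k - 1)/8.
Then R = B(k−1)f/C = k*(2*k + 1)*(k**2 + k - 1)/(8*k**3 + 21*k**2 + 15*k + 3), so s_k = R(k)·t_k = k*(2*k**3 + 3*k**2 - k - 1).
Verify: 8*k**3 + 21*k**2 + 15*k + 3 matches t_k.
Σ_(k=0)^(6) t_k = s_(7) − s_(0) = 5775 − (0) = 5775.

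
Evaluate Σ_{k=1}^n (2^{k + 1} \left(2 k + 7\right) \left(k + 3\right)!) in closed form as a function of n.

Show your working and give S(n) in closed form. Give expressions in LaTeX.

S(n) = 4 \cdot 2^{n} \left(n + 4\right)! - 96

Ratio r(k) = 2*(k + 4)*(2*k + 9)/(2*k + 7).
So A=2*k + 8 and B=1, with C=k + 7/2.
Set up (2*k + 8)·f(k+1) − (1)·f(k) − (k + 7/2) = 0.
Bound: deg f ≤ 0.
Match coefficients ⇒ f(k) = 1/2.
Get s_k = R·t_k = 2**(k + 1)*factorial(k + 3) with R(k) = B(k−1)f(k)/C(k) = 1/(2*k + 7).
Verify: 2**(k + 1)*(2*k + 7)*factorial(k + 3) matches t_k.
Σ_(k=1)^n t_k = s_(n+1) − s_(1) = (2**(n + 2)*factorial(n + 4)) − (96), i.e. 4*2**n*factorial(n + 4) - 96.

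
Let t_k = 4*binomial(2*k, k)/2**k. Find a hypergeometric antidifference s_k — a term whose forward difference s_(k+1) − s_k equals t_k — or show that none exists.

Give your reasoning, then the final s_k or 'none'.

none — t_k is not Gosper-summable

The ratio is (2*k + 1)/(k + 1).
Take A(k)=2*k + 1, B(k)=k + 1, C(k)=1.
Solve (2*k + 1)·f(k+1) − (k)·f(k) = 1.
d = -1 from the (1,1,0) case.
Bound -1 < 0, so the key equation has no polynomial solution.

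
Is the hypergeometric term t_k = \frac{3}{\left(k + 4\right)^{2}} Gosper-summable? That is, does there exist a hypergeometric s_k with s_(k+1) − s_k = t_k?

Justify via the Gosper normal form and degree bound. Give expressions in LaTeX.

No — t_k has no hypergeometric antidifference.

The ratio is (k + 4)**2/(k + 5)**2.
Take A(k)=k**2 + 8*k + 16, B(k)=k**2 + 10*k + 25, C(k)=1.
Solve (k**2 + 8*k + 16)·f(k+1) − (k**2 + 8*k + 16)·f(k) = 1.
Bound: deg f ≤ 0.
f = c0 ⇒ A·f(k+1) − B(k−1)·f(k) − C = -1. The system {-1 = 0} is inconsistent; no antidifference.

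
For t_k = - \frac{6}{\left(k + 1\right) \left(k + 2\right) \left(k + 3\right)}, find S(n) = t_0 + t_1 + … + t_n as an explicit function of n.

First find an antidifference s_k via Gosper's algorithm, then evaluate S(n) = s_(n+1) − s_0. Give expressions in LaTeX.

S(n) = \frac{3 \left(- n^{2} - 5 n - 4\right)}{2 \left(n^{2} + 5 n + 6\right)}

r(k) = (k + 1)/(k + 4) after simplifying.
Normal form (A,B,C) = (k + 1, k + 4, 1).
Solve (k + 1)·f(k+1) − (k + 3)·f(k) = 1.
Degrees (1,1,0) ⇒ d ≤ 2.
Solve for f: f(k) = k*(k + 3)/4 (degree 2 ≤ 2).
Get s_k = R·t_k = 3*k*(-k - 3)/(2*(k + 1)*(k + 2)) with R(k) = B(k−1)f(k)/C(k) = k*(k + 3)**2/4.
s_(k+1) − s_k = -6/(k**3 + 6*k**2 + 11*k + 6) = t_k.
Evaluate: s_(n+1) = 3*(-n**2 - 5*n - 4)/(2*(n**2 + 5*n + 6)); subtract s_(0) = 0 ⇒ S(n) = 3*(-n**2 - 5*n - 4)/(2*(n**2 + 5*n + 6)).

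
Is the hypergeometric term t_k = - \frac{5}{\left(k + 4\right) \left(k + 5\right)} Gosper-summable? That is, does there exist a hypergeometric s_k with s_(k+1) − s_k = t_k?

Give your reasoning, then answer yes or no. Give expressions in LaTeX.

Yes. s_k = - \frac{5 k}{4 k + 16}.

t_(k+1)/t_k = (k + 4)/(k + 6).
Factor: A=k + 4; B=k + 6; C=1.
Need (k + 4)·f(k+1) − (k + 5)·f(k) = 1.
Bound: deg f ≤ 1.
Solve for f: f(k) = k/4 (degree 1 ≤ 1).
Certificate R = B(k−1)f/C = k*(k + 5)/4 gives s_k = -5*k/(4*k + 16).
Check: Δs_k = -5/(k**2 + 9*k + 20). ✓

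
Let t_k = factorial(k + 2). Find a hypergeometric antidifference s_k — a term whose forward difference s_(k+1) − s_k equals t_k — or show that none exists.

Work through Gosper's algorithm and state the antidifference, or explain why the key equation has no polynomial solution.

t_(k+1)/t_k = k + 3.
So A=k + 3 and B=1, with C=1.
f must satisfy (k + 3)·f(k+1) − (1)·f(k) = 1.
From deg A=1, deg B=0, deg C=0: d=-1.
Bound -1 < 0, so the key equation has no polynomial solution.

none (Gosper's algorithm certifies no s_k)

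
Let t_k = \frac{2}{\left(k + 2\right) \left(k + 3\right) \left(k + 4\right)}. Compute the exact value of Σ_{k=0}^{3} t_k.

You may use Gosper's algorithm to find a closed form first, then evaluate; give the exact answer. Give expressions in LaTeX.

Σ = 1/7

r(k) = (k + 2)/(k + 5) after simplifying.
Take A(k)=k + 2, B(k)=k + 5, C(k)=1.
Set up (k + 2)·f(k+1) − (k + 4)·f(k) − (1) = 0.
Bound: deg f ≤ 2.
A polynomial solution: f(k) = k*(k + 5)/12.
Then R = B(k−1)f/C = k*(k + 4)*(k + 5)/12, so s_k = R(k)·t_k = k*(k + 5)/(6*(k + 2)*(k + 3)).
Verify: 2/(k**3 + 9*k**2 + 26*k + 24) matches t_k.
Sum = s_(4) − s_(0); s_(4) = 1/7, s_(0) = 0 ⇒ 1/7.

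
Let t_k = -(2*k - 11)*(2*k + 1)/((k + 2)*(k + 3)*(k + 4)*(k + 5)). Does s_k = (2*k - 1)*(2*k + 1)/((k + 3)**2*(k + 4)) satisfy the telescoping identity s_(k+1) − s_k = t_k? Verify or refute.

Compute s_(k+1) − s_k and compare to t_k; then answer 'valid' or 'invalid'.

s_(k+1) = (2*k + 1)*(2*k + 3)/((k + 4)**2*(k + 5))
s_(k+1) − s_k = (-4*k**3 + 8*k**2 + 99*k + 47)/(k**5 + 19*k**4 + 143*k**3 + 533*k**2 + 984*k + 720)
(s_(k+1) − s_k) − t_k = 2*(4*k**3 + 6*k**2 - 36*k - 19)/(k**6 + 21*k**5 + 181*k**4 + 819*k**3 + 2050*k**2 + 2688*k + 1440)

Invalid: residual 2*(4*k**3 + 6*k**2 - 36*k - 19)/(k**6 + 21*k**5 + 181*k**4 + 819*k**3 + 2050*k**2 + 2688*k + 1440) ≠ 0.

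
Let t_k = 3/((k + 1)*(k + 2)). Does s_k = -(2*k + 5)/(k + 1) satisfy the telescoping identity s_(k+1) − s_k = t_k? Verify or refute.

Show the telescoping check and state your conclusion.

s_(k+1) = (-2*k - 7)/(k + 2)
s_(k+1) − s_k = 3/(k**2 + 3*k + 2)
(s_(k+1) − s_k) − t_k = 0

Valid — Δs_k = t_k.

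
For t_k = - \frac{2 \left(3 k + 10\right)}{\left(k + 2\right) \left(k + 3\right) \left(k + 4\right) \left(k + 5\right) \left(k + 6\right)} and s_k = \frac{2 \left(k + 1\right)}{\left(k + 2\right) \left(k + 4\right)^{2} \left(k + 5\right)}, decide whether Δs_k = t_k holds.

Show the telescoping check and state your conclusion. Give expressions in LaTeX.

s_(k+1) = 2*(k + 2)/((k + 3)*(k + 5)**2*(k + 6))
s_(k+1) − s_k = 2*(-(k + 1)*(k + 3)*(k + 5)*(k + 6) + (k + 2)**2*(k + 4)**2)/((k + 2)*(k + 3)*(k + 4)**2*(k + 5)**2*(k + 6))
(s_(k+1) − s_k) − t_k = 6*(4*k**2 + 31*k + 58)/(k**7 + 29*k**6 + 355*k**5 + 2375*k**4 + 9364*k**3 + 21716*k**2 + 27360*k + 14400)

Invalid: residual \frac{6 \left(4 k^{2} + 31 k + 58\right)}{k^{7} + 29 k^{6} + 355 k^{5} + 2375 k^{4} + 9364 k^{3} + 21716 k^{2} + 27360 k + 14400} ≠ 0.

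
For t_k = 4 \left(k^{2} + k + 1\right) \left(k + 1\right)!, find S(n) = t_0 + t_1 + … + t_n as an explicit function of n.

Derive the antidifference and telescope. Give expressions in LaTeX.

S(n) = 4 n \left(n + 2\right)! + 4

The ratio is (k + 2)*(k + (k + 1)**2 + 2)/(k**2 + k + 1).
Normal form (A,B,C) = (k + 2, 1, k**2 + k + 1).
Solve (k + 2)·f(k+1) − (1)·f(k) = k**2 + k + 1.
d = 1 from the (1,0,2) case.
Coefficient equations give f(k) = k - 1.
Certificate R = B(k−1)f/C = (k - 1)/(k**2 + k + 1) gives s_k = 4*(k - 1)*factorial(k + 1).
s_(k+1) − s_k = 4*(k**2 + k + 1)*factorial(k + 1) = t_k.
Telescope: S(n) = s_(n+1) − s_(0) = 4*n*factorial(n + 2) − (-4) = 4*n*factorial(n + 2) + 4.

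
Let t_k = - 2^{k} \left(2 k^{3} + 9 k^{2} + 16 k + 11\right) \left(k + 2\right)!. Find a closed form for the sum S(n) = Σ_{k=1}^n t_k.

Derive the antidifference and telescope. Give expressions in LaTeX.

The ratio is 2*(2*k**4 + 21*k**3 + 85*k**2 + 158*k + 114)/(2*k**3 + 9*k**2 + 16*k + 11).
Take A(k)=2*k + 6, B(k)=1, C(k)=k**3 + 9*k**2/2 + 8*k + 11/2.
Solve (2*k + 6)·f(k+1) − (1)·f(k) = k**3 + 9*k**2/2 + 8*k + 11/2.
Degrees (1,0,3) ⇒ d ≤ 2.
Solving with deg f ≤ 2: f(k) = (k**2 + 1)/2.
So s_k = (B(k−1)f/C)·t_k = ((k**2 + 1)/(2*k**3 + 9*k**2 + 16*k + 11))·t_k = -2**k*(k**2 + 1)*factorial(k + 2).
s_(k+1) − s_k = -2**k*(2*k**3 + 9*k**2 + 16*k + 11)*factorial(k + 2) = t_k.
Σ_(k=1)^n t_k = s_(n+1) − s_(1) = (-2**(n + 1)*(n**2 + 2*n + 2)*factorial(n + 3)) − (-24), i.e. -2*2**n*n**2*factorial(n + 3) - 4*2**n*n*factorial(n + 3) - 4*2**n*factorial(n + 3) + 24.

S(n) = - 2 \cdot 2^{n} n^{2} \left(n + 3\right)! - 4 \cdot 2^{n} n \left(n + 3\right)! - 4 \cdot 2^{n} \left(n + 3\right)! + 24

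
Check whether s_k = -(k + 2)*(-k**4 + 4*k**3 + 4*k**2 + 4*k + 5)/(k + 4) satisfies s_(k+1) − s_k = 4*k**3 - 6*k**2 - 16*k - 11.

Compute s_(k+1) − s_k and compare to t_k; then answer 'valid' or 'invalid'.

s_(k+1) = (k**5 + 3*k**4 - 10*k**3 - 50*k**2 - 76*k - 48)/(k + 5)
s_(k+1) − s_k = (4*k**5 + 24*k**4 - 18*k**3 - 203*k**2 - 277*k - 142)/(k**2 + 9*k + 20)
(s_(k+1) − s_k) − t_k = 2*(-3*k**4 - 14*k**3 + 36*k**2 + 71*k + 39)/(k**2 + 9*k + 20)

Invalid: residual 2*(-3*k**4 - 14*k**3 + 36*k**2 + 71*k + 39)/(k**2 + 9*k + 20) ≠ 0.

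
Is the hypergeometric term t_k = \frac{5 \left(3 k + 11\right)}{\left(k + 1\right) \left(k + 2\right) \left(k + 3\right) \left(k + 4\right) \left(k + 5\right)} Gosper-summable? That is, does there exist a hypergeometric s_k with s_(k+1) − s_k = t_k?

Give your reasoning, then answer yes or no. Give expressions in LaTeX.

t_(k+1)/t_k = (k + 1)*(3*k + 14)/((k + 6)*(3*k + 11)).
Factor: A=k + 1; B=k + 6; C=k + 11/3.
Need (k + 1)·f(k+1) − (k + 5)·f(k) = k + 11/3.
Bound: deg f ≤ 4.
Solving with deg f ≤ 4: f(k) = k*(k + 3)*(k**2 + 7*k + 14)/24.
So s_k = (B(k−1)f/C)·t_k = (k*(k + 3)*(k + 5)*(k**2 + 7*k + 14)/(8*(3*k + 11)))·t_k = 5*k*(k**2 + 7*k + 14)/(8*(k**3 + 7*k**2 + 14*k + 8)).
Check: Δs_k = 5*(3*k + 11)/(k**5 + 15*k**4 + 85*k**3 + 225*k**2 + 274*k + 120). ✓

Yes. s_k = \frac{5 k \left(k^{2} + 7 k + 14\right)}{8 \left(k^{3} + 7 k^{2} + 14 k + 8\right)}.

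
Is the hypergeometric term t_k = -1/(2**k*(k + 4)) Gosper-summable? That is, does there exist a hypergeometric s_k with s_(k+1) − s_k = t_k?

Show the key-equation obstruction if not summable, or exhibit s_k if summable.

r(k) = (k + 4)/(2*(k + 5)) after simplifying.
Take A(k)=k/2 + 2, B(k)=k + 5, C(k)=1.
Key eq: (k/2 + 2)·f(k+1) = (k + 4)·f(k) + (1).
d = -1 from the (1,1,0) case.
Negative degree bound (-1): no f exists, t_k not Gosper-summable.

No — negative degree bound, so no certificate f.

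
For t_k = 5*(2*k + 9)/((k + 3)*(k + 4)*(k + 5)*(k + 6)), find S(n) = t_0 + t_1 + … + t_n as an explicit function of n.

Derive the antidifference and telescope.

The ratio is (k + 3)*(2*k + 11)/((k + 7)*(2*k + 9)).
Factor: A=k + 3; B=k + 7; C=k + 9/2.
Solve (k + 3)·f(k+1) − (k + 6)·f(k) = k + 9/2.
deg f ≤ 3 (via 1,1,1).
Solve for f: f(k) = k*(k + 4)*(k + 8)/30 (degree 3 ≤ 3).
So s_k = (B(k−1)f/C)·t_k = (k*(k + 4)*(k + 6)*(k + 8)/(15*(2*k + 9)))·t_k = k*(k + 8)/(3*(k**2 + 8*k + 15)).
Δs = 5*(2*k + 9)/(k**4 + 18*k**3 + 119*k**2 + 342*k + 360), as required.
Telescope: S(n) = s_(n+1) − s_(0) = (n**2 + 10*n + 9)/(3*(n**2 + 10*n + 24)) − (0) = (n**2 + 10*n + 9)/(3*(n**2 + 10*n + 24)).

S(n) = (n**2 + 10*n + 9)/(3*(n**2 + 10*n + 24))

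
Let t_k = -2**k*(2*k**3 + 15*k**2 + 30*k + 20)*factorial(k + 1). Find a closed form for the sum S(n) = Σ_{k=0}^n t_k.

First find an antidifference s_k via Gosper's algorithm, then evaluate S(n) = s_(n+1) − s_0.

Compute t_(k+1)/t_k: get 2*(2*k**4 + 25*k**3 + 108*k**2 + 199*k + 134)/(2*k**3 + 15*k**2 + 30*k + 20).
Factor: A=2*k + 4; B=1; C=k**3 + 15*k**2/2 + 15*k + 10.
Need (2*k + 4)·f(k+1) − (1)·f(k) = k**3 + 15*k**2/2 + 15*k + 10.
d = 2 from the (1,0,3) case.
Match coefficients ⇒ f(k) = k*(k + 4)/2.
Get s_k = R·t_k = -2**k*k*(k + 4)*factorial(k + 1) with R(k) = B(k−1)f(k)/C(k) = k*(k + 4)/(2*k**3 + 15*k**2 + 30*k + 20).
Δs = -2**k*(2*k**3 + 15*k**2 + 30*k + 20)*factorial(k + 1), as required.
s_(n+1) = -2**(n + 1)*(n + 1)*(n + 5)*factorial(n + 2) and s_(0) = 0, so S(n) = -2**(n + 1)*(n + 1)*(n + 5)*factorial(n + 2).

S(n) = -2**(n + 1)*(n + 1)*(n + 5)*factorial(n + 2)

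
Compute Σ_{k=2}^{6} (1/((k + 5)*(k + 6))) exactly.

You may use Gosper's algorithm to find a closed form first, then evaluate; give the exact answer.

t_(k+1)/t_k = (k + 5)/(k + 7).
So A=k + 5 and B=k + 7, with C=1.
f must satisfy (k + 5)·f(k+1) − (k + 6)·f(k) = 1.
d = 1 from the (1,1,0) case.
Solve for f: f(k) = k/5 (degree 1 ≤ 1).
Then R = B(k−1)f/C = k*(k + 6)/5, so s_k = R(k)·t_k = k/(5*(k + 5)).
Δs = 1/(k**2 + 11*k + 30), as required.
Evaluate s at k=7 and k=2: 7/60 and 2/35; difference 5/84.

Σ = 5/84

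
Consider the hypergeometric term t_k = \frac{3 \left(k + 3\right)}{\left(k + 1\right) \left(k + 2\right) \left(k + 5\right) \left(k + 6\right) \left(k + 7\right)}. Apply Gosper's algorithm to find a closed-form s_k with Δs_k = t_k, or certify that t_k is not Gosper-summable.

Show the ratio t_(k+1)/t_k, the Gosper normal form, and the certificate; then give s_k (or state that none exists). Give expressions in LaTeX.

Compute t_(k+1)/t_k: get (k + 1)*(k + 4)*(k + 5)/((k + 3)**2*(k + 8)).
Normal form (A,B,C) = (k + 1, k + 8, k**3 + 10*k**2 + 33*k + 36).
Key eq: (k + 1)·f(k+1) = (k + 7)·f(k) + (k**3 + 10*k**2 + 33*k + 36).
d = 6 from the (1,1,3) case.
Solve for f: f(k) = k*(k + 2)*(k + 3)*(k + 4)*(k**2 + 12*k + 41)/90 (degree 6 ≤ 6).
Get s_k = R·t_k = k*(k**2 + 12*k + 41)/(30*(k**3 + 12*k**2 + 41*k + 30)) with R(k) = B(k−1)f(k)/C(k) = k*(k + 2)*(k + 7)*(k**2 + 12*k + 41)/(90*(k + 3)).
Verify: 3*(k + 3)/(k**5 + 21*k**4 + 163*k**3 + 567*k**2 + 844*k + 420) matches t_k.

s_k = \frac{k \left(k^{2} + 12 k + 41\right)}{30 \left(k^{3} + 12 k^{2} + 41 k + 30\right)}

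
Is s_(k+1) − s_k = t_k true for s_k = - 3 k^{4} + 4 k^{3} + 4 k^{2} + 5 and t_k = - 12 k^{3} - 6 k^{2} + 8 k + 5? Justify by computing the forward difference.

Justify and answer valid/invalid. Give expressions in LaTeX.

valid (s_(k+1) − s_k reduces to t_k)

s_(k+1) = -3*k**4 - 8*k**3 - 2*k**2 + 8*k + 10
s_(k+1) − s_k = -12*k**3 - 6*k**2 + 8*k + 5
(s_(k+1) − s_k) − t_k = 0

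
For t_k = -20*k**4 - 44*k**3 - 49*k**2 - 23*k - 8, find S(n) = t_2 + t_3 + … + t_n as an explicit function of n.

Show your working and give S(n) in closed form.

S(n) = -4*n**5 - 21*n**4 - 45*n**3 - 47*n**2 - 27*n + 144

The ratio is (20*k**4 + 124*k**3 + 301*k**2 + 333*k + 144)/(20*k**4 + 44*k**3 + 49*k**2 + 23*k + 8).
So A=1 and B=1, with C=k**4 + 11*k**3/5 + 49*k**2/20 + 23*k/20 + 2/5.
Solve (1)·f(k+1) − (1)·f(k) = k**4 + 11*k**3/5 + 49*k**2/20 + 23*k/20 + 2/5.
d = 5 from the (0,0,4) case.
Solve for f: f(k) = k*(4*k**4 + k**3 + k**2 - 2*k + 4)/20 (degree 5 ≤ 5).
Then R = B(k−1)f/C = k*(4*k**4 + k**3 + k**2 - 2*k + 4)/(20*k**4 + 44*k**3 + 49*k**2 + 23*k + 8), so s_k = R(k)·t_k = k*(-4*k**4 - k**3 - k**2 + 2*k - 4).
s_(k+1) − s_k = -20*k**4 - 44*k**3 - 49*k**2 - 23*k - 8 = t_k.
s_(n+1) = -4*n**5 - 21*n**4 - 45*n**3 - 47*n**2 - 27*n - 8 and s_(2) = -152, so S(n) = -4*n**5 - 21*n**4 - 45*n**3 - 47*n**2 - 27*n + 144.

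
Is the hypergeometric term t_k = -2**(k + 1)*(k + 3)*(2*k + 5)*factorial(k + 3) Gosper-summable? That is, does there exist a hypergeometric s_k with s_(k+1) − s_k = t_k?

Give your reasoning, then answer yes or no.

Step 1: r(k) = (k + 4)**2*(4*k + 14)/((k + 3)*(2*k + 5)).
Normal form (A,B,C) = (2*k + 8, 1, k**2 + 11*k/2 + 15/2).
Set up (2*k + 8)·f(k+1) − (1)·f(k) − (k**2 + 11*k/2 + 15/2) = 0.
deg f ≤ 1 (via 1,0,2).
Match coefficients ⇒ f(k) = (k + 1)/2.
So s_k = (B(k−1)f/C)·t_k = ((k + 1)/((k + 3)*(2*k + 5)))·t_k = -2**(k + 1)*(k + 1)*factorial(k + 3).
Verify: -2**(k + 1)*(k + 3)*(2*k + 5)*factorial(k + 3) matches t_k.

Yes. s_k = -2**(k + 1)*(k + 1)*factorial(k + 3).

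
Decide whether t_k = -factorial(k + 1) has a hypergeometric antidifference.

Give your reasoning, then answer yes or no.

r(k) = k + 2 after simplifying.
Normal form (A,B,C) = (k + 2, 1, 1).
f must satisfy (k + 2)·f(k+1) − (1)·f(k) = 1.
Bound: deg f ≤ -1.
deg f ≤ -1 is impossible — no certificate.

No — key equation has no polynomial f.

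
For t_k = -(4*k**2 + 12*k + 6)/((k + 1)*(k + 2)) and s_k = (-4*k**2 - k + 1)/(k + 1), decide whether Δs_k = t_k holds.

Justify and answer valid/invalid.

s_(k+1) = (-k - 4*(k + 1)**2)/(k + 2)
s_(k+1) − s_k = 2*(-2*k**2 - 6*k - 3)/(k**2 + 3*k + 2)
(s_(k+1) − s_k) − t_k = 0

Valid — Δs_k = t_k.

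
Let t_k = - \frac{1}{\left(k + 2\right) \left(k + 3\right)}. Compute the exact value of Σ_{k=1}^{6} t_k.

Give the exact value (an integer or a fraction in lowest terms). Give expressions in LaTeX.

t_(k+1)/t_k = (k + 2)/(k + 4).
Normal form (A,B,C) = (k + 2, k + 4, 1).
Need (k + 2)·f(k+1) − (k + 3)·f(k) = 1.
Bound: deg f ≤ 1.
A polynomial solution: f(k) = k/2.
Certificate R = B(k−1)f/C = k*(k + 3)/2 gives s_k = -k/(2*k + 4).
Δs = -1/(k**2 + 5*k + 6), as required.
Sum = s_(7) − s_(1); s_(7) = -7/18, s_(1) = -1/6 ⇒ -2/9.

Σ = -2/9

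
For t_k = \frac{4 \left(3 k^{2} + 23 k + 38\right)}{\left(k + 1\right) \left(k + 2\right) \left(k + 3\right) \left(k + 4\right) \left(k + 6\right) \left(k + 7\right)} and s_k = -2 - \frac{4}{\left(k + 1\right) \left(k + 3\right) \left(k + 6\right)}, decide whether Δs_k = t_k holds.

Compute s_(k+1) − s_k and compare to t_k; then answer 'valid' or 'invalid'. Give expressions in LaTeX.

valid; difference matches t_k

s_(k+1) = -2 - 4/((k + 2)*(k + 4)*(k + 7))
s_(k+1) − s_k = 4*(3*k**2 + 23*k + 38)/(k**6 + 23*k**5 + 207*k**4 + 925*k**3 + 2144*k**2 + 2412*k + 1008)
(s_(k+1) − s_k) − t_k = 0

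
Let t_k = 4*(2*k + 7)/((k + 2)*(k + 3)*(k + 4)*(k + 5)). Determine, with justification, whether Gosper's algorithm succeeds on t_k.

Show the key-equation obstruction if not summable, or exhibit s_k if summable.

Yes. s_k = k*(k + 6)/(2*(k**2 + 6*k + 8)).

t_(k+1)/t_k = (k + 2)*(2*k + 9)/((k + 6)*(2*k + 7)).
Gosper form: A/B · C(k+1)/C(k) with A=k + 2, B=k + 6, C=k + 7/2.
Solve (k + 2)·f(k+1) − (k + 5)·f(k) = k + 7/2.
deg f ≤ 3 (via 1,1,1).
Solving with deg f ≤ 3: f(k) = k*(k + 3)*(k + 6)/16.
Then R = B(k−1)f/C = k*(k + 3)*(k + 5)*(k + 6)/(8*(2*k + 7)), so s_k = R(k)·t_k = k*(k + 6)/(2*(k**2 + 6*k + 8)).
Δs = 4*(2*k + 7)/(k**4 + 14*k**3 + 71*k**2 + 154*k + 120), as required.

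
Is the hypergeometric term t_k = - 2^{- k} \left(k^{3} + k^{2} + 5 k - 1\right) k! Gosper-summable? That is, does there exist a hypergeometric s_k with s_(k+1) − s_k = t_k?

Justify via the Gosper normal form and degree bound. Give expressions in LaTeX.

r(k) = (k + 1)*(5*k + (k + 1)**3 + (k + 1)**2 + 4)/(2*(k**3 + k**2 + 5*k - 1)) after simplifying.
Normal form (A,B,C) = (k/2 + 1/2, 1, k**3 + k**2 + 5*k - 1).
f must satisfy (k/2 + 1/2)·f(k+1) − (1)·f(k) = k**3 + k**2 + 5*k - 1.
d = 2 from the (1,0,3) case.
Coefficient equations give f(k) = 2*(k**2 + 2).
So s_k = (B(k−1)f/C)·t_k = (2*(k**2 + 2)/(k**3 + k**2 + 5*k - 1))·t_k = -2**(1 - k)*(k**2 + 2)*factorial(k).
Verify: -(k**3 + k**2 + 5*k - 1)*factorial(k)/2**k matches t_k.

Yes. s_k = - 2^{1 - k} \left(k^{2} + 2\right) k!.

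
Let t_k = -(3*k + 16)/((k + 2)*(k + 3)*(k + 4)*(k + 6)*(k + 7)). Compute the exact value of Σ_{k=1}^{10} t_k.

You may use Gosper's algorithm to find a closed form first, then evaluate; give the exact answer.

Compute t_(k+1)/t_k: get (k + 2)*(k + 6)*(3*k + 19)/((k + 5)*(k + 8)*(3*k + 16)).
A = k + 2, B = k + 8, C = k**2 + 31*k/3 + 80/3.
Set up (k + 2)·f(k+1) − (k + 7)·f(k) − (k**2 + 31*k/3 + 80/3) = 0.
Bound: deg f ≤ 5.
Match coefficients ⇒ f(k) = k*(k + 4)*(k + 5)*(k**2 + 11*k + 36)/108.
Certificate R = B(k−1)f/C = k*(k + 4)*(k + 7)*(k**2 + 11*k + 36)/(36*(3*k + 16)) gives s_k = k*(-k**2 - 11*k - 36)/(36*(k**3 + 11*k**2 + 36*k + 36)).
Verify: (-3*k - 16)/(k**5 + 22*k**4 + 185*k**3 + 740*k**2 + 1404*k + 1008) matches t_k.
Σ_(k=1)^(10) t_k = s_(11) − s_(1) = -1529/55692 − (-1/63) = -215/18564.

Σ = -215/18564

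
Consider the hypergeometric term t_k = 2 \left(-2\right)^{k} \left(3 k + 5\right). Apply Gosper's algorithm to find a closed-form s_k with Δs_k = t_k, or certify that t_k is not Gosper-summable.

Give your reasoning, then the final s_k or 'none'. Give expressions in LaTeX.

Compute t_(k+1)/t_k: get 2*(-3*k - 8)/(3*k + 5).
So A=-2 and B=1, with C=k + 5/3.
Need (-2)·f(k+1) − (1)·f(k) = k + 5/3.
Degrees (0,0,1) ⇒ d ≤ 1.
Coefficient equations give f(k) = -(k + 1)/3.
So s_k = (B(k−1)f/C)·t_k = (-(k + 1)/(3*k + 5))·t_k = (-2)**(k + 1)*(k + 1).
Check: Δs_k = 2*(-2)**k*(3*k + 5). ✓

s_k = \left(-2\right)^{k + 1} \left(k + 1\right)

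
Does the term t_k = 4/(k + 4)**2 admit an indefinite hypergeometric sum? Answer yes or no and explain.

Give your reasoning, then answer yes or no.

No — t_k has no hypergeometric antidifference.

t_(k+1)/t_k = (k + 4)**2/(k + 5)**2.
Normal form (A,B,C) = (k**2 + 8*k + 16, k**2 + 10*k + 25, 1).
Key eq: (k**2 + 8*k + 16)·f(k+1) = (k**2 + 8*k + 16)·f(k) + (1).
Degrees (2,2,0) ⇒ d ≤ 0.
Put f(k) = c0: A·f(k+1) − B(k−1)·f(k) − C = -1; need -1 = 0 — inconsistent ⇒ no f, not summable.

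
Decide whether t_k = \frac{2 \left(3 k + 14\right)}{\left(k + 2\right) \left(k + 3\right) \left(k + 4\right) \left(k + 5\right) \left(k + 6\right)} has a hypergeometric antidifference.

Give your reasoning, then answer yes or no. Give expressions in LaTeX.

Ratio r(k) = (k + 2)*(3*k + 17)/((k + 7)*(3*k + 14)).
Take A(k)=k + 2, B(k)=k + 7, C(k)=k + 14/3.
f must satisfy (k + 2)·f(k+1) − (k + 6)·f(k) = k + 14/3.
From deg A=1, deg B=1, deg C=1: d=4.
A polynomial solution: f(k) = k*(k + 4)*(k**2 + 10*k + 31)/90.
R(k) = B(k−1)·f(k)/C(k) = k*(k + 4)*(k + 6)*(k**2 + 10*k + 31)/(30*(3*k + 14)); s_k = R·t_k = k*(k**2 + 10*k + 31)/(15*(k**3 + 10*k**2 + 31*k + 30)).
Verify: 2*(3*k + 14)/(k**5 + 20*k**4 + 155*k**3 + 580*k**2 + 1044*k + 720) matches t_k.

Yes. s_k = \frac{k \left(k^{2} + 10 k + 31\right)}{15 \left(k^{3} + 10 k^{2} + 31 k + 30\right)}.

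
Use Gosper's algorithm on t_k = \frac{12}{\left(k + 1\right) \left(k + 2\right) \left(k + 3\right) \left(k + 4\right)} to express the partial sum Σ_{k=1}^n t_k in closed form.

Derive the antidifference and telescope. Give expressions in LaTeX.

Ratio r(k) = (k + 1)/(k + 5).
Take A(k)=k + 1, B(k)=k + 5, C(k)=1.
Solve (k + 1)·f(k+1) − (k + 4)·f(k) = 1.
Degrees (1,1,0) ⇒ d ≤ 3.
Coefficient equations give f(k) = k*(k**2 + 6*k + 11)/18.
Get s_k = R·t_k = 2*k*(k**2 + 6*k + 11)/(3*(k + 1)*(k + 2)*(k + 3)) with R(k) = B(k−1)f(k)/C(k) = k*(k + 4)*(k**2 + 6*k + 11)/18.
Verify: 12/(k**4 + 10*k**3 + 35*k**2 + 50*k + 24) matches t_k.
s_(n+1) = 2*(n**3 + 9*n**2 + 26*n + 18)/(3*(n**3 + 9*n**2 + 26*n + 24)) and s_(1) = 1/2, so S(n) = n*(n**2 + 9*n + 26)/(6*(n**3 + 9*n**2 + 26*n + 24)).

S(n) = \frac{n \left(n^{2} + 9 n + 26\right)}{6 \left(n^{3} + 9 n^{2} + 26 n + 24\right)}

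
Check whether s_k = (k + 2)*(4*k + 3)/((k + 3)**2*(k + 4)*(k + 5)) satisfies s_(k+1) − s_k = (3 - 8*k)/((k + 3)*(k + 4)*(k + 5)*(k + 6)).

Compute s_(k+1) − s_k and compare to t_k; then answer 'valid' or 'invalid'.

s_(k+1) = (k + 3)*(4*k + 7)/((k + 4)**2*(k + 5)*(k + 6))
s_(k+1) − s_k = (-(k + 2)*(k + 4)*(k + 6)*(4*k + 3) + (k + 3)**3*(4*k + 7))/((k + 3)**2*(k + 4)**2*(k + 5)*(k + 6))
(s_(k+1) − s_k) − t_k = 3*(4*k**2 + 16*k + 3)/(k**6 + 25*k**5 + 257*k**4 + 1391*k**3 + 4182*k**2 + 6624*k + 4320)

Invalid: residual 3*(4*k**2 + 16*k + 3)/(k**6 + 25*k**5 + 257*k**4 + 1391*k**3 + 4182*k**2 + 6624*k + 4320) ≠ 0.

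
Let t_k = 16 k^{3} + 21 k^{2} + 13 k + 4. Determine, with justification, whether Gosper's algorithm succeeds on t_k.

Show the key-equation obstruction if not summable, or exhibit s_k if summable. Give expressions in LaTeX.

Yes. s_k = 4 k^{4} - k^{3} + k.

The ratio is (16*k**3 + 69*k**2 + 103*k + 54)/(16*k**3 + 21*k**2 + 13*k + 4).
A = 1, B = 1, C = k**3 + 21*k**2/16 + 13*k/16 + 1/4.
Key eq: (1)·f(k+1) = (1)·f(k) + (k**3 + 21*k**2/16 + 13*k/16 + 1/4).
Bound: deg f ≤ 4.
A polynomial solution: f(k) = k*(4*k**3 - k**2 + 1)/16.
Get s_k = R·t_k = 4*k**4 - k**3 + k with R(k) = B(k−1)f(k)/C(k) = k*(4*k**3 - k**2 + 1)/(16*k**3 + 21*k**2 + 13*k + 4).
Verify: 16*k**3 + 21*k**2 + 13*k + 4 matches t_k.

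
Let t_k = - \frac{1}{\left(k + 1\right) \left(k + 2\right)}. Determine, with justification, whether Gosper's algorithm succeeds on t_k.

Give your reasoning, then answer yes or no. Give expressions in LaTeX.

Yes. s_k = - \frac{k}{k + 1}.

Step 1: r(k) = (k + 1)/(k + 3).
So A=k + 1 and B=k + 3, with C=1.
Key eq: (k + 1)·f(k+1) = (k + 2)·f(k) + (1).
Bound: deg f ≤ 1.
A polynomial solution: f(k) = k.
Then R = B(k−1)f/C = k*(k + 2), so s_k = R(k)·t_k = -k/(k + 1).
Check: Δs_k = -1/(k**2 + 3*k + 2). ✓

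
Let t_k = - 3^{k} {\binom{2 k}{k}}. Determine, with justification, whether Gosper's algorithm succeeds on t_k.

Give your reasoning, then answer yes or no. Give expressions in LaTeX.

Compute t_(k+1)/t_k: get 6*(2*k + 1)/(k + 1).
So A=12*k + 6 and B=k + 1, with C=1.
f must satisfy (12*k + 6)·f(k+1) − (k)·f(k) = 1.
From deg A=1, deg B=1, deg C=0: d=-1.
Negative degree bound (-1): no f exists, t_k not Gosper-summable.

No — key equation has no polynomial f.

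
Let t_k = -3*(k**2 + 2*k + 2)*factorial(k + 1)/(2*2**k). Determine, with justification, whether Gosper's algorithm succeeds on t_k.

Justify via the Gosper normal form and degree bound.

Yes. s_k = -3*(k + 1)*factorial(k + 1)/2**k.

r(k) = (k + 2)*(2*k + (k + 1)**2 + 4)/(2*(k**2 + 2*k + 2)) after simplifying.
Take A(k)=k/2 + 1, B(k)=1, C(k)=k**2 + 2*k + 2.
f must satisfy (k/2 + 1)·f(k+1) − (1)·f(k) = k**2 + 2*k + 2.
From deg A=1, deg B=0, deg C=2: d=1.
Match coefficients ⇒ f(k) = 2*(k + 1).
So s_k = (B(k−1)f/C)·t_k = (2*(k + 1)/(k**2 + 2*k + 2))·t_k = -3*(k + 1)*factorial(k + 1)/2**k.
Check: Δs_k = -3*(k**2 + 2*k + 2)*factorial(k + 1)/(2*2**k). ✓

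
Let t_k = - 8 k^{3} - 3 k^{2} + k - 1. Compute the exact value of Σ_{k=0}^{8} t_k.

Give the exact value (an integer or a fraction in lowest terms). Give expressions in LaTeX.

The ratio is (-k + 8*(k + 1)**3 + 3*(k + 1)**2)/(8*k**3 + 3*k**2 - k + 1).
Factor: A=1; B=1; C=k**3 + 3*k**2/8 - k/8 + 1/8.
f must satisfy (1)·f(k+1) − (1)·f(k) = k**3 + 3*k**2/8 - k/8 + 1/8.
From deg A=0, deg B=0, deg C=3: d=4.
A polynomial solution: f(k) = k*(2*k**3 - 3*k**2 + 2)/8.
Get s_k = R·t_k = k*(-2*k**3 + 3*k**2 - 2) with R(k) = B(k−1)f(k)/C(k) = k*(2*k**3 - 3*k**2 + 2)/(8*k**3 + 3*k**2 - k + 1).
s_(k+1) − s_k = -8*k**3 - 3*k**2 + k - 1 = t_k.
Sum = s_(9) − s_(0); s_(9) = -10953, s_(0) = 0 ⇒ -10953.

Σ = -10953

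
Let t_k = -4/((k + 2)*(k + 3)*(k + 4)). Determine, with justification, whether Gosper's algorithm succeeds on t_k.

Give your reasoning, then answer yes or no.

Ratio r(k) = (k + 2)/(k + 5).
Factor: A=k + 2; B=k + 5; C=1.
Key eq: (k + 2)·f(k+1) = (k + 4)·f(k) + (1).
From deg A=1, deg B=1, deg C=0: d=2.
Solve for f: f(k) = k*(k + 5)/12 (degree 2 ≤ 2).
Get s_k = R·t_k = k*(-k - 5)/(3*(k + 2)*(k + 3)) with R(k) = B(k−1)f(k)/C(k) = k*(k + 4)*(k + 5)/12.
s_(k+1) − s_k = -4/(k**3 + 9*k**2 + 26*k + 24) = t_k.

Yes. s_k = k*(-k - 5)/(3*(k + 2)*(k + 3)).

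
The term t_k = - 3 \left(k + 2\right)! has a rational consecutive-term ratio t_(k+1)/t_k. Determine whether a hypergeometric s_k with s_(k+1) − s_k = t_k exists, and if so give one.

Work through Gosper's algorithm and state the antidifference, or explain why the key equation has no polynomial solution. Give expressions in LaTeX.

no hypergeometric antidifference exists

r(k) = k + 3 after simplifying.
Take A(k)=k + 3, B(k)=1, C(k)=1.
Solve (k + 3)·f(k+1) − (1)·f(k) = 1.
From deg A=1, deg B=0, deg C=0: d=-1.
deg f ≤ -1 is impossible — no certificate.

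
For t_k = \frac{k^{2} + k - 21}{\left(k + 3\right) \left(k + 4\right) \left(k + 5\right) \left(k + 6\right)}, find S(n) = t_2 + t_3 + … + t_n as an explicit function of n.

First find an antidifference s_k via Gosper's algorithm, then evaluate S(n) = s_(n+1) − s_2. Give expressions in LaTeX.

S(n) = \frac{n^{3} - 6 n^{2} - 52 n + 57}{21 \left(n^{3} + 15 n^{2} + 74 n + 120\right)}

The ratio is (k + 3)*(k + (k + 1)**2 - 20)/((k + 7)*(k**2 + k - 21)).
A = k + 3, B = k + 7, C = k**2 + k - 21.
Key eq: (k + 3)·f(k+1) = (k + 6)·f(k) + (k**2 + k - 21).
d = 3 from the (1,1,2) case.
Coefficient equations give f(k) = -k*(k**2 + 42*k + 167)/30.
Then R = B(k−1)f/C = -k*(k + 6)*(k**2 + 42*k + 167)/(30*(k**2 + k - 21)), so s_k = R(k)·t_k = k*(-k**2 - 42*k - 167)/(30*(k + 3)*(k + 4)*(k + 5)).
s_(k+1) − s_k = (k**2 + k - 21)/(k**4 + 18*k**3 + 119*k**2 + 342*k + 360) = t_k.
Telescope: S(n) = s_(n+1) − s_(2) = (-n**3 - 45*n**2 - 254*n - 210)/(30*(n**3 + 15*n**2 + 74*n + 120)) − (-17/210) = (n**3 - 6*n**2 - 52*n + 57)/(21*(n**3 + 15*n**2 + 74*n + 120)).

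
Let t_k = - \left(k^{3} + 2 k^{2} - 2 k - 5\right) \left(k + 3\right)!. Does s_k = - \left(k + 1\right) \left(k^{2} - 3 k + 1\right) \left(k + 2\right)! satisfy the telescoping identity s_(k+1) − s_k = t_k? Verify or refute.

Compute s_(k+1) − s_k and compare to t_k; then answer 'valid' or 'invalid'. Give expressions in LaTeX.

Invalid: residual 2 \left(k^{3} + k^{2} - k - 4\right) \left(k + 2\right)! ≠ 0.

s_(k+1) = (k + 2)*(-k**2 + k + 1)*factorial(k + 3)
s_(k+1) − s_k = -(k**4 + 3*k**3 + 2*k**2 - 9*k - 7)*factorial(k + 2)
(s_(k+1) − s_k) − t_k = 2*(k**3 + k**2 - k - 4)*factorial(k + 2)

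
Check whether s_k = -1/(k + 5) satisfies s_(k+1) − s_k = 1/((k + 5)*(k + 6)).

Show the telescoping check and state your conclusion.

s_(k+1) = -1/(k + 6)
s_(k+1) − s_k = 1/((k + 5)*(k + 6))
(s_(k+1) − s_k) − t_k = 0

Valid: the claim telescopes to t_k.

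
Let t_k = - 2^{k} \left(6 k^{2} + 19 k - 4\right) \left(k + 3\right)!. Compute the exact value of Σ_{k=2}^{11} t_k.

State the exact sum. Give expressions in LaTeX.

Σ = -171399494762495040

Ratio r(k) = 2*(6*k**3 + 55*k**2 + 145*k + 84)/(6*k**2 + 19*k - 4).
A = 2*k + 8, B = 1, C = k**2 + 19*k/6 - 2/3.
Set up (2*k + 8)·f(k+1) − (1)·f(k) − (k**2 + 19*k/6 - 2/3) = 0.
Bound: deg f ≤ 1.
Match coefficients ⇒ f(k) = (3*k - 4)/6.
So s_k = (B(k−1)f/C)·t_k = ((3*k - 4)/(6*k**2 + 19*k - 4))·t_k = -2**k*(3*k - 4)*factorial(k + 3).
Verify: -2**k*(6*k**2 + 19*k - 4)*factorial(k + 3) matches t_k.
Evaluate s at k=12 and k=2: -171399494762496000 and -960; difference -171399494762495040.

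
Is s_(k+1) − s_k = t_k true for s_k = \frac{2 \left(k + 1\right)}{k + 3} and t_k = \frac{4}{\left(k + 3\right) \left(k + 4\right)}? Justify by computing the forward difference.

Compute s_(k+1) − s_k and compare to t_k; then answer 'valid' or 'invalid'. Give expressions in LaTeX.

Valid — Δs_k = t_k.

s_(k+1) = 2*(k + 2)/(k + 4)
s_(k+1) − s_k = 4/(k**2 + 7*k + 12)
(s_(k+1) − s_k) − t_k = 0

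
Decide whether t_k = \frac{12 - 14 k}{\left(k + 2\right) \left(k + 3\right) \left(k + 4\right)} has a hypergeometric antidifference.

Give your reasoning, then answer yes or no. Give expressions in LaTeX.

Yes. s_k = - \frac{2 k \left(2 k - 11\right)}{3 \left(k + 2\right) \left(k + 3\right)}.

The ratio is (k + 2)*(7*k + 1)/((k + 5)*(7*k - 6)).
Take A(k)=k + 2, B(k)=k + 5, C(k)=k - 6/7.
f must satisfy (k + 2)·f(k+1) − (k + 4)·f(k) = k - 6/7.
From deg A=1, deg B=1, deg C=1: d=2.
A polynomial solution: f(k) = k*(2*k - 11)/21.
Certificate R = B(k−1)f/C = k*(k + 4)*(2*k - 11)/(3*(7*k - 6)) gives s_k = -2*k*(2*k - 11)/(3*(k + 2)*(k + 3)).
Verify: 2*(6 - 7*k)/(k**3 + 9*k**2 + 26*k + 24) matches t_k.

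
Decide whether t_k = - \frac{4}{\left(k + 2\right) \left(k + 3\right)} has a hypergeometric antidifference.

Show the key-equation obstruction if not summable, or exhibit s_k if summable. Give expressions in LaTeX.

Yes. s_k = - \frac{2 k}{k + 2}.

The ratio is (k + 2)/(k + 4).
Factor: A=k + 2; B=k + 4; C=1.
f must satisfy (k + 2)·f(k+1) − (k + 3)·f(k) = 1.
Degrees (1,1,0) ⇒ d ≤ 1.
Solve for f: f(k) = k/2 (degree 1 ≤ 1).
Then R = B(k−1)f/C = k*(k + 3)/2, so s_k = R(k)·t_k = -2*k/(k + 2).
Δs = -4/(k**2 + 5*k + 6), as required.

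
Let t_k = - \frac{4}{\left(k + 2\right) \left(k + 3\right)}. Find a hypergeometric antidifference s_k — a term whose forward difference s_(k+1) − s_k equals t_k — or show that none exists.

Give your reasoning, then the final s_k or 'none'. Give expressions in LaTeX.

s_k = - \frac{2 k}{k + 2}

t_(k+1)/t_k = (k + 2)/(k + 4).
A = k + 2, B = k + 4, C = 1.
Solve (k + 2)·f(k+1) − (k + 3)·f(k) = 1.
Bound: deg f ≤ 1.
A polynomial solution: f(k) = k/2.
R(k) = B(k−1)·f(k)/C(k) = k*(k + 3)/2; s_k = R·t_k = -2*k/(k + 2).
Check: Δs_k = -4/(k**2 + 5*k + 6). ✓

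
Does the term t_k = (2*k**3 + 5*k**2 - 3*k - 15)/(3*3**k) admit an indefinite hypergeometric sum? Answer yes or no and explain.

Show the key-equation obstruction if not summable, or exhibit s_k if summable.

Yes. s_k = (-k**3 - 4*k**2 - 4*k + 3)/3**k.

r(k) = (2*k**3 + 11*k**2 + 13*k - 11)/(3*(2*k**3 + 5*k**2 - 3*k - 15)) after simplifying.
Normal form (A,B,C) = (1/3, 1, k**3 + 5*k**2/2 - 3*k/2 - 15/2).
f must satisfy (1/3)·f(k+1) − (1)·f(k) = k**3 + 5*k**2/2 - 3*k/2 - 15/2.
d = 3 from the (0,0,3) case.
A polynomial solution: f(k) = -3*(k**3 + 4*k**2 + 4*k - 3)/2.
R(k) = B(k−1)·f(k)/C(k) = -3*(k**3 + 4*k**2 + 4*k - 3)/(2*k**3 + 5*k**2 - 3*k - 15); s_k = R·t_k = (-k**3 - 4*k**2 - 4*k + 3)/3**k.
Verify: (2*k**3 + 5*k**2 - 3*k - 15)/(3*3**k) matches t_k.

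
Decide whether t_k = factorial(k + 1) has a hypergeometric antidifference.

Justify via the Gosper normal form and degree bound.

No — key equation has no polynomial f.

r(k) = k + 2 after simplifying.
A = k + 2, B = 1, C = 1.
Solve (k + 2)·f(k+1) − (1)·f(k) = 1.
Degrees (1,0,0) ⇒ d ≤ -1.
Bound -1 < 0, so the key equation has no polynomial solution.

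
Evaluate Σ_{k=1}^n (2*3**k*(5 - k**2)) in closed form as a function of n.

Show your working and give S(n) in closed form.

S(n) = -3*3**n*n**2 + 3*3**n*n + 12*3**n - 12

t_(k+1)/t_k = 3*((k + 1)**2 - 5)/(k**2 - 5).
Normal form (A,B,C) = (3, 1, k**2 - 5).
Solve (3)·f(k+1) − (1)·f(k) = k**2 - 5.
Degrees (0,0,2) ⇒ d ≤ 2.
Coefficient equations give f(k) = (k**2 - 3*k - 2)/2.
So s_k = (B(k−1)f/C)·t_k = ((k**2 - 3*k - 2)/(2*(k**2 - 5)))·t_k = 3**k*(-k**2 + 3*k + 2).
Check: Δs_k = 2*3**k*(5 - k**2). ✓
Σ_(k=1)^n t_k = s_(n+1) − s_(1) = (3**(n + 1)*(-n**2 + n + 4)) − (12), i.e. -3*3**n*n**2 + 3*3**n*n + 12*3**n - 12.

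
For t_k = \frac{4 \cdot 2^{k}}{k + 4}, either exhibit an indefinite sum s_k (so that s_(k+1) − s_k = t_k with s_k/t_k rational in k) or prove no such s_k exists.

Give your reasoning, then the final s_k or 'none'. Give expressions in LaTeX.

no hypergeometric antidifference exists

Step 1: r(k) = 2*(k + 4)/(k + 5).
Take A(k)=2*k + 8, B(k)=k + 5, C(k)=1.
Set up (2*k + 8)·f(k+1) − (k + 4)·f(k) − (1) = 0.
From deg A=1, deg B=1, deg C=0: d=-1.
Bound -1 < 0, so the key equation has no polynomial solution.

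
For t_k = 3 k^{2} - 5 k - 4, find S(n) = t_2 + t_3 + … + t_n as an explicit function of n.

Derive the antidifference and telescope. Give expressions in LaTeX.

S(n) = n^{3} - n^{2} - 6 n + 6

Compute t_(k+1)/t_k: get (3*k**2 + k - 6)/(3*k**2 - 5*k - 4).
So A=1 and B=1, with C=k**2 - 5*k/3 - 4/3.
Need (1)·f(k+1) − (1)·f(k) = k**2 - 5*k/3 - 4/3.
d = 3 from the (0,0,2) case.
A polynomial solution: f(k) = k*(k**2 - 4*k - 1)/3.
Get s_k = R·t_k = k*(k**2 - 4*k - 1) with R(k) = B(k−1)f(k)/C(k) = k*(k**2 - 4*k - 1)/(3*k**2 - 5*k - 4).
Check: Δs_k = 3*k**2 - 5*k - 4. ✓
s_(n+1) = n**3 - n**2 - 6*n - 4 and s_(2) = -10, so S(n) = n**3 - n**2 - 6*n + 6.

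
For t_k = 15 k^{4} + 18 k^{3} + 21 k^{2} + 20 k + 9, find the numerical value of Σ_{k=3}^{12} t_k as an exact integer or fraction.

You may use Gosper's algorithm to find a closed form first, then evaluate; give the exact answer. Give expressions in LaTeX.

Σ = 1034880

r(k) = (15*k**4 + 78*k**3 + 165*k**2 + 176*k + 83)/(15*k**4 + 18*k**3 + 21*k**2 + 20*k + 9) after simplifying.
Normal form (A,B,C) = (1, 1, k**4 + 6*k**3/5 + 7*k**2/5 + 4*k/3 + 3/5).
Set up (1)·f(k+1) − (1)·f(k) − (k**4 + 6*k**3/5 + 7*k**2/5 + 4*k/3 + 3/5) = 0.
Bound: deg f ≤ 5.
Match coefficients ⇒ f(k) = k*(3*k**4 - 3*k**3 + 3*k**2 + 4*k + 2)/15.
Then R = B(k−1)f/C = k*(3*k**4 - 3*k**3 + 3*k**2 + 4*k + 2)/(15*k**4 + 18*k**3 + 21*k**2 + 20*k + 9), so s_k = R(k)·t_k = k*(3*k**4 - 3*k**3 + 3*k**2 + 4*k + 2).
s_(k+1) − s_k = 15*k**4 + 18*k**3 + 21*k**2 + 20*k + 9 = t_k.
Sum = s_(13) − s_(3); s_(13) = 1035489, s_(3) = 609 ⇒ 1034880.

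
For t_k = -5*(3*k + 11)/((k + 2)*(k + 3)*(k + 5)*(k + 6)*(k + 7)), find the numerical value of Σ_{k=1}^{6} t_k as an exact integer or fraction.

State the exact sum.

t_(k+1)/t_k = (k + 2)*(k + 5)*(3*k + 14)/((k + 4)*(k + 8)*(3*k + 11)).
Take A(k)=k + 2, B(k)=k + 8, C(k)=k**2 + 23*k/3 + 44/3.
f must satisfy (k + 2)·f(k+1) − (k + 7)·f(k) = k**2 + 23*k/3 + 44/3.
d = 5 from the (1,1,2) case.
Coefficient equations give f(k) = k*(k + 3)*(k + 4)*(k**2 + 13*k + 52)/180.
R(k) = B(k−1)·f(k)/C(k) = k*(k + 3)*(k + 7)*(k**2 + 13*k + 52)/(60*(3*k + 11)); s_k = R·t_k = k*(-k**2 - 13*k - 52)/(12*(k**3 + 13*k**2 + 52*k + 60)).
s_(k+1) − s_k = 5*(-3*k - 11)/(k**5 + 23*k**4 + 203*k**3 + 853*k**2 + 1692*k + 1260) = t_k.
Sum = s_(7) − s_(1); s_(7) = -28/351, s_(1) = -11/252 ⇒ -355/9828.

Σ = -355/9828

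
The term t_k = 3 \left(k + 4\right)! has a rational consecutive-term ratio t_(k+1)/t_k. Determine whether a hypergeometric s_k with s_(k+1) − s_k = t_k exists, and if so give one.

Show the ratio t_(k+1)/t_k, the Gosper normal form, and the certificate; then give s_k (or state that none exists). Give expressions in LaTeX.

no hypergeometric antidifference exists

Ratio r(k) = k + 5.
Take A(k)=k + 5, B(k)=1, C(k)=1.
Key eq: (k + 5)·f(k+1) = (1)·f(k) + (1).
Bound: deg f ≤ -1.
Bound -1 < 0, so the key equation has no polynomial solution.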